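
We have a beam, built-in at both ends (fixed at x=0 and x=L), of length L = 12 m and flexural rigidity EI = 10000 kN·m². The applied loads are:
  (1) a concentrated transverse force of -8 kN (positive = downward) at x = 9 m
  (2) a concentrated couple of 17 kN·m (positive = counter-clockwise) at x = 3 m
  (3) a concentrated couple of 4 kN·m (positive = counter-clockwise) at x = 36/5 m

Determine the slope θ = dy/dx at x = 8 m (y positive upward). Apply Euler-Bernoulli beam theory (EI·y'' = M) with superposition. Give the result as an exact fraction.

Load 1 — point force P=-8 kN at a=9 m (b=L-a=3):
  θ_1 = -Pb²x(2aL-(3a+b)x)/(2L³EI)  [x≤a] = -(-8)·3²·8·(2·9·12-(3·9+3)·8)/(2·12³·10000) = -1/2500 rad
Load 2 — applied couple M₀=17 kN·m at a=3 m (b=L-a=9):
  θ_2 = (R_Ax²/2 - M_Ax - M₀(x-a))/EI  [x>a] with R_A=51/32, M_A=-51/16 = ((51/32)·8²/2 - (-51/16)·8 - 17·(8-3))/10000 = -17/20000 rad
Load 3 — applied couple M₀=4 kN·m at a=36/5 m (b=L-a=24/5):
  θ_3 = (R_Ax²/2 - M_Ax - M₀(x-a))/EI  [x>a] with R_A=12/25, M_A=32/25 = ((12/25)·8²/2 - (32/25)·8 - 4·(8-(36/5)))/10000 = 3/15625 rad
Superposition: θ = Σ θ_i = -529/500000 rad ≈ -0.001058 rad

θ(8) = -529/500000 rad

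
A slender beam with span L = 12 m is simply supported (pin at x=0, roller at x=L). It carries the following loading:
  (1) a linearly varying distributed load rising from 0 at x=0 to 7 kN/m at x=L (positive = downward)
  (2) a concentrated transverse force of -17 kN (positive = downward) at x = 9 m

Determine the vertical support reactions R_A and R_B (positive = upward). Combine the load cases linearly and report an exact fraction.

Load 1 — triangular load w₀=7 kN/m (0→w₀ over full span):
  R_A = w₀L/6 = 7·12/6 = 14 kN
  R_B = w₀L/3 = 7·12/3 = 28 kN
Load 2 — point force P=-17 kN at a=9 m (b=L-a=3):
  R_A = Pb/L = (-17)·3/12 = -17/4 kN
  R_B = Pa/L = (-17)·9/12 = -51/4 kN
Superposition: R_A = 39/4 kN, R_B = 61/4 kN

R_A = 39/4 kN, R_B = 61/4 kN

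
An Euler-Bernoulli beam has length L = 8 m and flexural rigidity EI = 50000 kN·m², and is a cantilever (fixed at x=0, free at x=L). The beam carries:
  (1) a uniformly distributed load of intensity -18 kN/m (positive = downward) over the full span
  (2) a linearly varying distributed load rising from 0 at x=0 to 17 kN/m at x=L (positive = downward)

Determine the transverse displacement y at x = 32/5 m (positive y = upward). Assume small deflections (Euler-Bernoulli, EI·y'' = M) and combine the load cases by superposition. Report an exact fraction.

y(32/5) = 6201344/146484375 m

Load 1 — uniform load w=-18 kN/m over full span:
  y_1 = -wx²(x²-4Lx+6L²)/(24EI) = -(-18)·(32/5)²·((32/5)²-4·8·(32/5)+6·8²)/(24·50000) = 264192/1953125 m
Load 2 — triangular load w₀=17 kN/m (0→w₀ over full span):
  y_2 = (w₀Lx³/12-w₀L²x²/6-w₀x⁵/(120L))/EI = (17·8·(32/5)³/12-17·8²·(32/5)²/6-17·(32/5)⁵/(120·8))/50000 = -13613056/146484375 m
Superposition: y = Σ y_i = 6201344/146484375 m ≈ 0.042335 m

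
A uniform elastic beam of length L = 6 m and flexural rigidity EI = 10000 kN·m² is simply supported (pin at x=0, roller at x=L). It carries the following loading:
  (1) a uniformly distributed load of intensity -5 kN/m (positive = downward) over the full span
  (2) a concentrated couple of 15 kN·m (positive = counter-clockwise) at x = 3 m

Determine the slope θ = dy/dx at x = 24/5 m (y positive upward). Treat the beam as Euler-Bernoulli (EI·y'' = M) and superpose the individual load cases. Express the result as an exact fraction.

θ(24/5) = -3759/1000000 rad

Load 1 — uniform load w=-5 kN/m over full span:
  θ_1 = -w(L³-6Lx²+4x³)/(24EI) = -(-5)·(6³-6·6·(24/5)²+4·(24/5)³)/(24·10000) = -891/250000 rad
Load 2 — applied couple M₀=15 kN·m at a=3 m (b=L-a=3):
  θ_2 = (M₀x²/(2L)-M₀(x-a)+C₁)/EI  [x>a] with C₁=M₀(3b²-L²)/(6L)=-15/4 = (15·(24/5)²/(2·6)-15·((24/5)-3)+(-15/4))/10000 = -39/200000 rad
Superposition: θ = Σ θ_i = -3759/1000000 rad ≈ -0.003759 rad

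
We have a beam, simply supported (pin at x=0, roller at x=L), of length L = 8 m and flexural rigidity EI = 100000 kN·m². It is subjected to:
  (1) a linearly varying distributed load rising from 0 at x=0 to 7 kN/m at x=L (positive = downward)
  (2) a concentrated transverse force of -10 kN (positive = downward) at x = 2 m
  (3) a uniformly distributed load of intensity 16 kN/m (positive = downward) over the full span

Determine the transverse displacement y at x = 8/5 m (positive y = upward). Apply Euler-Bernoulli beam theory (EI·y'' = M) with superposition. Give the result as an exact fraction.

y(8/5) = -3287923/585937500 m

Load 1 — triangular load w₀=7 kN/m (0→w₀ over full span):
  y_1 = -w₀x(7L⁴-10L²x²+3x⁴)/(360LEI) = -7·(8/5)·(7·8⁴-10·8²·(8/5)²+3·(8/5)⁴)/(360·8·100000) = -154112/146484375 m
Load 2 — point force P=-10 kN at a=2 m (b=L-a=6):
  y_2 = -Pbx(L²-b²-x²)/(6LEI)  [x≤a] = -(-10)·6·(8/5)·(8²-6²-(8/5)²)/(6·8·100000) = 159/312500 m
Load 3 — uniform load w=16 kN/m over full span:
  y_3 = -wx(L³-2Lx²+x³)/(24EI) = -16·(8/5)·(8³-2·8·(8/5)²+(8/5)³)/(24·100000) = -29696/5859375 m
Superposition: y = Σ y_i = -3287923/585937500 m ≈ -0.005611 m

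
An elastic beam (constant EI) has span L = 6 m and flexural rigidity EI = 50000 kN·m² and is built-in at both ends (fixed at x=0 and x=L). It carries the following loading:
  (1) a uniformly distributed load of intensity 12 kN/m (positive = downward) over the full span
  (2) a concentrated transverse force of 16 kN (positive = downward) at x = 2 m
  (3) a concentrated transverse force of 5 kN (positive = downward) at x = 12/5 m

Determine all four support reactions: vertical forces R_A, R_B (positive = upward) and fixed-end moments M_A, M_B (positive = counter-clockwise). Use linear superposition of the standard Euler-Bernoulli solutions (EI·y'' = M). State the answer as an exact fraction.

R_A = 34487/675 kN, M_A = 12272/225 kN·m, R_B = 28288/675 kN, M_B = -10348/225 kN·m

Load 1 — uniform load w=12 kN/m over full span:
  R_A = wL/2 = 12·6/2 = 36 kN
  M_A = wL²/12 = 12·6²/12 = 36 kN·m
  R_B = wL/2 = 12·6/2 = 36 kN
  M_B = -wL²/12 = -12·6²/12 = -36 kN·m
Load 2 — point force P=16 kN at a=2 m (b=L-a=4):
  R_A = Pb²(3a+b)/L³ = 16·4²·(3·2+4)/6³ = 320/27 kN
  M_A = Pab²/L² = 16·2·4²/6² = 128/9 kN·m
  R_B = Pa²(a+3b)/L³ = 16·2²·(2+3·4)/6³ = 112/27 kN
  M_B = -Pa²b/L² = -16·2²·4/6² = -64/9 kN·m
Load 3 — point force P=5 kN at a=12/5 m (b=L-a=18/5):
  R_A = Pb²(3a+b)/L³ = 5·(18/5)²·(3·(12/5)+(18/5))/6³ = 81/25 kN
  M_A = Pab²/L² = 5·(12/5)·(18/5)²/6² = 108/25 kN·m
  R_B = Pa²(a+3b)/L³ = 5·(12/5)²·((12/5)+3·(18/5))/6³ = 44/25 kN
  M_B = -Pa²b/L² = -5·(12/5)²·(18/5)/6² = -72/25 kN·m
Superposition: R_A = 34487/675 kN, M_A = 12272/225 kN·m, R_B = 28288/675 kN, M_B = -10348/225 kN·m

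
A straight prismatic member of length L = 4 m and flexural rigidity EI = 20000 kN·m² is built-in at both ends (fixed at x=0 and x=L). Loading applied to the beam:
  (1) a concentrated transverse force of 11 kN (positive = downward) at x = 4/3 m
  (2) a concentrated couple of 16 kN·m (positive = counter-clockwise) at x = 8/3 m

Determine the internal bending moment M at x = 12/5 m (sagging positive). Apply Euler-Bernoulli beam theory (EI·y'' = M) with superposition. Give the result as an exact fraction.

Load 1 — point force P=11 kN at a=4/3 m (b=L-a=8/3):
  M_1 = Pa²(a+3b)(L-x)/L³ - Pa²b/L²  [x>a] = 11·(4/3)²·((4/3)+3·(8/3))·(4-(12/5))/4³ - 11·(4/3)²·(8/3)/4² = 176/135 kN·m
Load 2 — applied couple M₀=16 kN·m at a=8/3 m (b=L-a=4/3):
  M_2 = R_Ax - M_A  [x≤a] with R_A=16/3, M_A=16/3 = (16/3)·(12/5) - (16/3) = 112/15 kN·m
Superposition: M = Σ M_i = 1184/135 kN·m ≈ 8.770370 kN·m

M(12/5) = 1184/135 kN·m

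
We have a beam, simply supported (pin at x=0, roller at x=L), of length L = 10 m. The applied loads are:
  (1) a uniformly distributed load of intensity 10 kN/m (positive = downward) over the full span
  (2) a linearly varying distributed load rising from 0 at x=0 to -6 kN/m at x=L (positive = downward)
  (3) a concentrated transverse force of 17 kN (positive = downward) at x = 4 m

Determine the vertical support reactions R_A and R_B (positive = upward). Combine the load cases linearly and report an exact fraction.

R_A = 251/5 kN, R_B = 184/5 kN

Load 1 — uniform load w=10 kN/m over full span:
  R_A = wL/2 = 10·10/2 = 50 kN
  R_B = wL/2 = 10·10/2 = 50 kN
Load 2 — triangular load w₀=-6 kN/m (0→w₀ over full span):
  R_A = w₀L/6 = (-6)·10/6 = -10 kN
  R_B = w₀L/3 = (-6)·10/3 = -20 kN
Load 3 — point force P=17 kN at a=4 m (b=L-a=6):
  R_A = Pb/L = 17·6/10 = 51/5 kN
  R_B = Pa/L = 17·4/10 = 34/5 kN
Superposition: R_A = 251/5 kN, R_B = 184/5 kN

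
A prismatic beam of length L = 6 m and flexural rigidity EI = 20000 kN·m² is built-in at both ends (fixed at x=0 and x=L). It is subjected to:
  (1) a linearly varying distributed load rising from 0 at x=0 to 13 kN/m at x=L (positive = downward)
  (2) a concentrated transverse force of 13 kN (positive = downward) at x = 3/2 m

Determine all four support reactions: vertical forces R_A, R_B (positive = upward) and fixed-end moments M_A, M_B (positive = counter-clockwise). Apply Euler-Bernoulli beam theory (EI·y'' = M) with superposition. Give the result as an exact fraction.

R_A = 3627/160 kN, M_A = 4251/160 kN·m, R_B = 4693/160 kN, M_B = -4329/160 kN·m

Load 1 — triangular load w₀=13 kN/m (0→w₀ over full span):
  R_A = 3w₀L/20 = 3·13·6/20 = 117/10 kN
  M_A = w₀L²/30 = 13·6²/30 = 78/5 kN·m
  R_B = 7w₀L/20 = 7·13·6/20 = 273/10 kN
  M_B = -w₀L²/20 = -13·6²/20 = -117/5 kN·m
Load 2 — point force P=13 kN at a=3/2 m (b=L-a=9/2):
  R_A = Pb²(3a+b)/L³ = 13·(9/2)²·(3·(3/2)+(9/2))/6³ = 351/32 kN
  M_A = Pab²/L² = 13·(3/2)·(9/2)²/6² = 351/32 kN·m
  R_B = Pa²(a+3b)/L³ = 13·(3/2)²·((3/2)+3·(9/2))/6³ = 65/32 kN
  M_B = -Pa²b/L² = -13·(3/2)²·(9/2)/6² = -117/32 kN·m
Superposition: R_A = 3627/160 kN, M_A = 4251/160 kN·m, R_B = 4693/160 kN, M_B = -4329/160 kN·m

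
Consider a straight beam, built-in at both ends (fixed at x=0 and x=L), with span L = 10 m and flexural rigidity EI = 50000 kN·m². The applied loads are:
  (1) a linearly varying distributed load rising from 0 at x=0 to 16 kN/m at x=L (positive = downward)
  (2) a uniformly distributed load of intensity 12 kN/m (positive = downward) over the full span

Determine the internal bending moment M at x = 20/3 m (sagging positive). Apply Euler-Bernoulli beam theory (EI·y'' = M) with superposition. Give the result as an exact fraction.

Load 1 — triangular load w₀=16 kN/m (0→w₀ over full span):
  M_1 = 3w₀Lx/20 - w₀L²/30 - w₀x³/(6L) = 3·16·10·(20/3)/20 - 16·10²/30 - 16·(20/3)³/(6·10) = 2240/81 kN·m
Load 2 — uniform load w=12 kN/m over full span:
  M_2 = wLx/2 - wL²/12 - wx²/2 = 12·10·(20/3)/2 - 12·10²/12 - 12·(20/3)²/2 = 100/3 kN·m
Superposition: M = Σ M_i = 4940/81 kN·m ≈ 60.987654 kN·m

M(20/3) = 4940/81 kN·m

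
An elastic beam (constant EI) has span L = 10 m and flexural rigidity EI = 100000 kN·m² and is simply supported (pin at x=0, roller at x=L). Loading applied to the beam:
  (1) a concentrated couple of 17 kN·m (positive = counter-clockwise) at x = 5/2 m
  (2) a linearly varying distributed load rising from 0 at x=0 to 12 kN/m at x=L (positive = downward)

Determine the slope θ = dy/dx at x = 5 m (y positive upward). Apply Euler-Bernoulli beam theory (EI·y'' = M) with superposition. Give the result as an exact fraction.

θ(5) = -157/960000 rad

Load 1 — applied couple M₀=17 kN·m at a=5/2 m (b=L-a=15/2):
  θ_1 = (M₀x²/(2L)-M₀(x-a)+C₁)/EI  [x>a] with C₁=M₀(3b²-L²)/(6L)=935/48 = (17·5²/(2·10)-17·(5-(5/2))+(935/48))/100000 = -17/960000 rad
Load 2 — triangular load w₀=12 kN/m (0→w₀ over full span):
  θ_2 = -w₀(7L⁴-30L²x²+15x⁴)/(360LEI) = -12·(7·10⁴-30·10²·5²+15·5⁴)/(360·10·100000) = -7/48000 rad
Superposition: θ = Σ θ_i = -157/960000 rad ≈ -0.000164 rad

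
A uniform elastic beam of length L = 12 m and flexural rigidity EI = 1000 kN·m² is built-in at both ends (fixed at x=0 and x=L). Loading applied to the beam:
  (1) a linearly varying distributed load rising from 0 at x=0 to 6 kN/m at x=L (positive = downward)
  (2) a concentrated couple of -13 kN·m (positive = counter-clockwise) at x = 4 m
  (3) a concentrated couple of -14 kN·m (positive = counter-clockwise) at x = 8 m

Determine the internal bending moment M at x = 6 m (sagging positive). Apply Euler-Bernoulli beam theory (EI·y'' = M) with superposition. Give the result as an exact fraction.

M(6) = 53/3 kN·m

Load 1 — triangular load w₀=6 kN/m (0→w₀ over full span):
  M_1 = 3w₀Lx/20 - w₀L²/30 - w₀x³/(6L) = 3·6·12·6/20 - 6·12²/30 - 6·6³/(6·12) = 18 kN·m
Load 2 — applied couple M₀=-13 kN·m at a=4 m (b=L-a=8):
  M_2 = R_Ax - M_A - M₀  [x>a] with R_A=-13/9, M_A=0 = (-13/9)·6 - 0 - (-13) = 13/3 kN·m
Load 3 — applied couple M₀=-14 kN·m at a=8 m (b=L-a=4):
  M_3 = R_Ax - M_A  [x≤a] with R_A=-14/9, M_A=-14/3 = (-14/9)·6 - (-14/3) = -14/3 kN·m
Superposition: M = Σ M_i = 53/3 kN·m ≈ 17.666667 kN·m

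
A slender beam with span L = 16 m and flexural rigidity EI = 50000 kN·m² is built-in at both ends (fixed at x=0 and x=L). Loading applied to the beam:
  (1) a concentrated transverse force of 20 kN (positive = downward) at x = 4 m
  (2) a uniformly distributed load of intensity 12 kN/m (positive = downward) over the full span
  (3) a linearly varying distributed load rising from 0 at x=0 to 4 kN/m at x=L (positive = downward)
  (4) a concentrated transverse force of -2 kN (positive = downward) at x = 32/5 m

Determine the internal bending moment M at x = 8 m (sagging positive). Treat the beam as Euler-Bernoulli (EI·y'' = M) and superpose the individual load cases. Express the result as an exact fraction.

Load 1 — point force P=20 kN at a=4 m (b=L-a=12):
  M_1 = Pa²(a+3b)(L-x)/L³ - Pa²b/L²  [x>a] = 20·4²·(4+3·12)·(16-8)/16³ - 20·4²·12/16² = 10 kN·m
Load 2 — uniform load w=12 kN/m over full span:
  M_2 = wLx/2 - wL²/12 - wx²/2 = 12·16·8/2 - 12·16²/12 - 12·8²/2 = 128 kN·m
Load 3 — triangular load w₀=4 kN/m (0→w₀ over full span):
  M_3 = 3w₀Lx/20 - w₀L²/30 - w₀x³/(6L) = 3·4·16·8/20 - 4·16²/30 - 4·8³/(6·16) = 64/3 kN·m
Load 4 — point force P=-2 kN at a=32/5 m (b=L-a=48/5):
  M_4 = Pa²(a+3b)(L-x)/L³ - Pa²b/L²  [x>a] = (-2)·(32/5)²·((32/5)+3·(48/5))·(16-8)/16³ - (-2)·(32/5)²·(48/5)/16² = -64/25 kN·m
Superposition: M = Σ M_i = 11758/75 kN·m ≈ 156.773333 kN·m

M(8) = 11758/75 kN·m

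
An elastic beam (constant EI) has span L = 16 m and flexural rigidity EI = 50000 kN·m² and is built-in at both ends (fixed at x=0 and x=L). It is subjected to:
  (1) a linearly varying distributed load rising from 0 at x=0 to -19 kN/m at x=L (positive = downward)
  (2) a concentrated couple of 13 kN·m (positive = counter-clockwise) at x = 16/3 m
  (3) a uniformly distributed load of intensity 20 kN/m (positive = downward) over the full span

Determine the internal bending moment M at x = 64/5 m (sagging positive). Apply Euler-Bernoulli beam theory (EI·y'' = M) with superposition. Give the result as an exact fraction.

M(64/5) = -8507/375 kN·m

Load 1 — triangular load w₀=-19 kN/m (0→w₀ over full span):
  M_1 = 3w₀Lx/20 - w₀L²/30 - w₀x³/(6L) = 3·(-19)·16·(64/5)/20 - (-19)·16²/30 - (-19)·(64/5)³/(6·16) = -2432/375 kN·m
Load 2 — applied couple M₀=13 kN·m at a=16/3 m (b=L-a=32/3):
  M_2 = R_Ax - M_A - M₀  [x>a] with R_A=13/12, M_A=0 = (13/12)·(64/5) - 0 - 13 = 13/15 kN·m
Load 3 — uniform load w=20 kN/m over full span:
  M_3 = wLx/2 - wL²/12 - wx²/2 = 20·16·(64/5)/2 - 20·16²/12 - 20·(64/5)²/2 = -256/15 kN·m
Superposition: M = Σ M_i = -8507/375 kN·m ≈ -22.685333 kN·m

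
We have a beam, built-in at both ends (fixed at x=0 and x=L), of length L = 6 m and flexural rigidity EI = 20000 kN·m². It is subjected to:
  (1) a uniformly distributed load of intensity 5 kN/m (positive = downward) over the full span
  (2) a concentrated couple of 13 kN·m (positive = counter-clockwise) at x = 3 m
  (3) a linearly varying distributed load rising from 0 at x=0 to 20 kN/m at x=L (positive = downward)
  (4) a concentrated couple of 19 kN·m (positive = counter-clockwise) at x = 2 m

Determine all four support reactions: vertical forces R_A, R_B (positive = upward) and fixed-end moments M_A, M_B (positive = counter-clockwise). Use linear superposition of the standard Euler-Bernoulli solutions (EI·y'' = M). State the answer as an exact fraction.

R_A = 1457/36 kN, M_A = 169/4 kN·m, R_B = 1783/36 kN, M_B = -497/12 kN·m

Load 1 — uniform load w=5 kN/m over full span:
  R_A = wL/2 = 5·6/2 = 15 kN
  M_A = wL²/12 = 5·6²/12 = 15 kN·m
  R_B = wL/2 = 5·6/2 = 15 kN
  M_B = -wL²/12 = -5·6²/12 = -15 kN·m
Load 2 — applied couple M₀=13 kN·m at a=3 m (b=L-a=3):
  R_A = 6M₀ab/L³ = 6·13·3·3/6³ = 13/4 kN
  M_A = M₀b(2a-b)/L² = 13·3·(2·3-3)/6² = 13/4 kN·m
  R_B = -6M₀ab/L³ = -6·13·3·3/6³ = -13/4 kN
  M_B = M₀a(2b-a)/L² = 13·3·(2·3-3)/6² = 13/4 kN·m
Load 3 — triangular load w₀=20 kN/m (0→w₀ over full span):
  R_A = 3w₀L/20 = 3·20·6/20 = 18 kN
  M_A = w₀L²/30 = 20·6²/30 = 24 kN·m
  R_B = 7w₀L/20 = 7·20·6/20 = 42 kN
  M_B = -w₀L²/20 = -20·6²/20 = -36 kN·m
Load 4 — applied couple M₀=19 kN·m at a=2 m (b=L-a=4):
  R_A = 6M₀ab/L³ = 6·19·2·4/6³ = 38/9 kN
  M_A = M₀b(2a-b)/L² = 19·4·(2·2-4)/6² = 0 kN·m
  R_B = -6M₀ab/L³ = -6·19·2·4/6³ = -38/9 kN
  M_B = M₀a(2b-a)/L² = 19·2·(2·4-2)/6² = 19/3 kN·m
Superposition: R_A = 1457/36 kN, M_A = 169/4 kN·m, R_B = 1783/36 kN, M_B = -497/12 kN·m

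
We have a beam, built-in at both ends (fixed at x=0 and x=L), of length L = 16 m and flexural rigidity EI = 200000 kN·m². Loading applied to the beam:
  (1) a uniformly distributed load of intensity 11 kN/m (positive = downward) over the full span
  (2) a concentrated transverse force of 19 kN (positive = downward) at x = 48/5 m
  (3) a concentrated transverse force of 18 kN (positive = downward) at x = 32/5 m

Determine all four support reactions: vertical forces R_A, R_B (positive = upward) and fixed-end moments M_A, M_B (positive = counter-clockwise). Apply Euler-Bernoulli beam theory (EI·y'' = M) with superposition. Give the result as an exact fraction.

R_A = 13294/125 kN, M_A = 114496/375 kN·m, R_B = 13331/125 kN, M_B = -114784/375 kN·m

Load 1 — uniform load w=11 kN/m over full span:
  R_A = wL/2 = 11·16/2 = 88 kN
  M_A = wL²/12 = 11·16²/12 = 704/3 kN·m
  R_B = wL/2 = 11·16/2 = 88 kN
  M_B = -wL²/12 = -11·16²/12 = -704/3 kN·m
Load 2 — point force P=19 kN at a=48/5 m (b=L-a=32/5):
  R_A = Pb²(3a+b)/L³ = 19·(32/5)²·(3·(48/5)+(32/5))/16³ = 836/125 kN
  M_A = Pab²/L² = 19·(48/5)·(32/5)²/16² = 3648/125 kN·m
  R_B = Pa²(a+3b)/L³ = 19·(48/5)²·((48/5)+3·(32/5))/16³ = 1539/125 kN
  M_B = -Pa²b/L² = -19·(48/5)²·(32/5)/16² = -5472/125 kN·m
Load 3 — point force P=18 kN at a=32/5 m (b=L-a=48/5):
  R_A = Pb²(3a+b)/L³ = 18·(48/5)²·(3·(32/5)+(48/5))/16³ = 1458/125 kN
  M_A = Pab²/L² = 18·(32/5)·(48/5)²/16² = 5184/125 kN·m
  R_B = Pa²(a+3b)/L³ = 18·(32/5)²·((32/5)+3·(48/5))/16³ = 792/125 kN
  M_B = -Pa²b/L² = -18·(32/5)²·(48/5)/16² = -3456/125 kN·m
Superposition: R_A = 13294/125 kN, M_A = 114496/375 kN·m, R_B = 13331/125 kN, M_B = -114784/375 kN·m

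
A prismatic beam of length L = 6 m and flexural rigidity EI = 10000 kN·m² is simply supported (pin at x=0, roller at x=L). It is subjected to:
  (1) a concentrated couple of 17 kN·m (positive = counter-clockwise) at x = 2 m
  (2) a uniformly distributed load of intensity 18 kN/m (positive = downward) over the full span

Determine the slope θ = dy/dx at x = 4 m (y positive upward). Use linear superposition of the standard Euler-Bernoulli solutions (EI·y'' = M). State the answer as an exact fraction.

Load 1 — applied couple M₀=17 kN·m at a=2 m (b=L-a=4):
  θ_1 = (M₀x²/(2L)-M₀(x-a)+C₁)/EI  [x>a] with C₁=M₀(3b²-L²)/(6L)=17/3 = (17·4²/(2·6)-17·(4-2)+(17/3))/10000 = -17/30000 rad
Load 2 — uniform load w=18 kN/m over full span:
  θ_2 = -w(L³-6Lx²+4x³)/(24EI) = -18·(6³-6·6·4²+4·4³)/(24·10000) = 39/5000 rad
Superposition: θ = Σ θ_i = 217/30000 rad ≈ 0.007233 rad

θ(4) = 217/30000 rad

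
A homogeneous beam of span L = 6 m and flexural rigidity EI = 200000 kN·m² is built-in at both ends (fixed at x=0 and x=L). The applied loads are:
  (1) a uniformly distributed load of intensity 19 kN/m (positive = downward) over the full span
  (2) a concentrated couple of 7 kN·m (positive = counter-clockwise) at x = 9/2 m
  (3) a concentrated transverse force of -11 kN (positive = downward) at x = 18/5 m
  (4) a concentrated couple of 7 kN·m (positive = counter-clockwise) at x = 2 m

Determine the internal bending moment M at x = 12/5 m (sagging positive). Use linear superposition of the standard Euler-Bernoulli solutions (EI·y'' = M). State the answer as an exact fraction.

Load 1 — uniform load w=19 kN/m over full span:
  M_1 = wLx/2 - wL²/12 - wx²/2 = 19·6·(12/5)/2 - 19·6²/12 - 19·(12/5)²/2 = 627/25 kN·m
Load 2 — applied couple M₀=7 kN·m at a=9/2 m (b=L-a=3/2):
  M_2 = R_Ax - M_A  [x≤a] with R_A=21/16, M_A=35/16 = (21/16)·(12/5) - (35/16) = 77/80 kN·m
Load 3 — point force P=-11 kN at a=18/5 m (b=L-a=12/5):
  M_3 = Pb²(3a+b)x/L³ - Pab²/L²  [x≤a] = (-11)·(12/5)²·(3·(18/5)+(12/5))·(12/5)/6³ - (-11)·(18/5)·(12/5)²/6² = -1848/625 kN·m
Load 4 — applied couple M₀=7 kN·m at a=2 m (b=L-a=4):
  M_4 = R_Ax - M_A - M₀  [x>a] with R_A=14/9, M_A=0 = (14/9)·(12/5) - 0 - 7 = -49/15 kN·m
Superposition: M = Σ M_i = 594571/30000 kN·m ≈ 19.819033 kN·m

M(12/5) = 594571/30000 kN·m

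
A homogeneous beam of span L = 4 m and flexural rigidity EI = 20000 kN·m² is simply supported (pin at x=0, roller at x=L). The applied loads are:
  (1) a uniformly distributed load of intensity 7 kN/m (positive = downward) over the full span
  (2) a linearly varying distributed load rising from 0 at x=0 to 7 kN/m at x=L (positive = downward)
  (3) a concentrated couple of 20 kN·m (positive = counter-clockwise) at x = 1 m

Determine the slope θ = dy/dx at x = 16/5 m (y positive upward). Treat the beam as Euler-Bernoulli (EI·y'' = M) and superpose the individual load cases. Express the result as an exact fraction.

Load 1 — uniform load w=7 kN/m over full span:
  θ_1 = -w(L³-6Lx²+4x³)/(24EI) = -7·(4³-6·4·(16/5)²+4·(16/5)³)/(24·20000) = 231/312500 rad
Load 2 — triangular load w₀=7 kN/m (0→w₀ over full span):
  θ_2 = -w₀(7L⁴-30L²x²+15x⁴)/(360LEI) = -7·(7·4⁴-30·4²·(16/5)²+15·(16/5)⁴)/(360·4·20000) = 5299/14062500 rad
Load 3 — applied couple M₀=20 kN·m at a=1 m (b=L-a=3):
  θ_3 = (M₀x²/(2L)-M₀(x-a)+C₁)/EI  [x>a] with C₁=M₀(3b²-L²)/(6L)=55/6 = (20·(16/5)²/(2·4)-20·((16/5)-1)+(55/6))/20000 = -277/600000 rad
Superposition: θ = Σ θ_i = 147229/225000000 rad ≈ 0.000654 rad

θ(16/5) = 147229/225000000 rad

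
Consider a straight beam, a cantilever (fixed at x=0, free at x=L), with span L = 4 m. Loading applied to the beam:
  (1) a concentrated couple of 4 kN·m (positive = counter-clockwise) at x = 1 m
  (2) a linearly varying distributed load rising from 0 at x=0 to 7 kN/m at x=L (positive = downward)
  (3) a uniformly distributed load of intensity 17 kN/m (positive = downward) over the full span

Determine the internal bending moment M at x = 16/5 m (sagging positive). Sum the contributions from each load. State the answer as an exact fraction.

M(16/5) = -2824/375 kN·m

Load 1 — applied couple M₀=4 kN·m at a=1 m (b=L-a=3):
  M_1 = 0  [x>a] = 0 kN·m
Load 2 — triangular load w₀=7 kN/m (0→w₀ over full span):
  M_2 = w₀Lx/2 - w₀L²/3 - w₀x³/(6L) = 7·4·(16/5)/2 - 7·4²/3 - 7·(16/5)³/(6·4) = -784/375 kN·m
Load 3 — uniform load w=17 kN/m over full span:
  M_3 = -w(L-x)²/2 = -17·(4-(16/5))²/2 = -136/25 kN·m
Superposition: M = Σ M_i = -2824/375 kN·m ≈ -7.530667 kN·m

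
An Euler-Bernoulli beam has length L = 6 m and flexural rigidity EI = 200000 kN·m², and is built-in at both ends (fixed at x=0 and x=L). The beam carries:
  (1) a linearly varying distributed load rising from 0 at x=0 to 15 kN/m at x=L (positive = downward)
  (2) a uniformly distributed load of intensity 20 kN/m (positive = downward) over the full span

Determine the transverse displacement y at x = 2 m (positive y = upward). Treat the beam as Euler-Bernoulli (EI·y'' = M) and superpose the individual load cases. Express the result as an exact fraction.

Load 1 — triangular load w₀=15 kN/m (0→w₀ over full span):
  y_1 = -w₀x²(L-x)²(x+2L)/(120LEI) = -15·2²·(6-2)²·(2+2·6)/(120·6·200000) = -7/75000 m
Load 2 — uniform load w=20 kN/m over full span:
  y_2 = -wx²(L-x)²/(24EI) = -20·2²·(6-2)²/(24·200000) = -1/3750 m
Superposition: y = Σ y_i = -9/25000 m ≈ -0.000360 m

y(2) = -9/25000 m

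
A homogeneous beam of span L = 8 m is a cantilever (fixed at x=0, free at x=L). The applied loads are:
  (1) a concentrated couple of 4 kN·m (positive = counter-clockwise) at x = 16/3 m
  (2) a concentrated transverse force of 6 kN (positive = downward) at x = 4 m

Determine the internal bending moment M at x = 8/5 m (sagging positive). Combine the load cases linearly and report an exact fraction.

Load 1 — applied couple M₀=4 kN·m at a=16/3 m (b=L-a=8/3):
  M_1 = M₀  [x≤a] = 4 = 4 kN·m
Load 2 — point force P=6 kN at a=4 m (b=L-a=4):
  M_2 = -P(a-x)  [x≤a] = -6·(4-(8/5)) = -72/5 kN·m
Superposition: M = Σ M_i = -52/5 kN·m ≈ -10.400000 kN·m

M(8/5) = -52/5 kN·m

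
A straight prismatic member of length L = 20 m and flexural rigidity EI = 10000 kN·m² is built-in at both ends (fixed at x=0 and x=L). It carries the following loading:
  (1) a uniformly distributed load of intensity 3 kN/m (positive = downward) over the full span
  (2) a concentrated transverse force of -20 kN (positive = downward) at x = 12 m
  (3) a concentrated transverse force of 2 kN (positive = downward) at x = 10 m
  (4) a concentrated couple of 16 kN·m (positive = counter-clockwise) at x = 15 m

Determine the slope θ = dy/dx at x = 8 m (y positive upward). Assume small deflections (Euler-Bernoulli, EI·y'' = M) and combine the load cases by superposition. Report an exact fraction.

θ(8) = -52/15625 rad

Load 1 — uniform load w=3 kN/m over full span:
  θ_1 = -wx(L-x)(L-2x)/(12EI) = -3·8·(20-8)·(20-2·8)/(12·10000) = -6/625 rad
Load 2 — point force P=-20 kN at a=12 m (b=L-a=8):
  θ_2 = -Pb²x(2aL-(3a+b)x)/(2L³EI)  [x≤a] = -(-20)·8²·8·(2·12·20-(3·12+8)·8)/(2·20³·10000) = 128/15625 rad
Load 3 — point force P=2 kN at a=10 m (b=L-a=10):
  θ_3 = -Pb²x(2aL-(3a+b)x)/(2L³EI)  [x≤a] = -2·10²·8·(2·10·20-(3·10+10)·8)/(2·20³·10000) = -1/1250 rad
Load 4 — applied couple M₀=16 kN·m at a=15 m (b=L-a=5):
  θ_4 = (R_Ax²/2 - M_Ax)/EI  [x≤a] with R_A=9/10, M_A=5 = ((9/10)·8²/2 - 5·8)/10000 = -7/6250 rad
Superposition: θ = Σ θ_i = -52/15625 rad ≈ -0.003328 rad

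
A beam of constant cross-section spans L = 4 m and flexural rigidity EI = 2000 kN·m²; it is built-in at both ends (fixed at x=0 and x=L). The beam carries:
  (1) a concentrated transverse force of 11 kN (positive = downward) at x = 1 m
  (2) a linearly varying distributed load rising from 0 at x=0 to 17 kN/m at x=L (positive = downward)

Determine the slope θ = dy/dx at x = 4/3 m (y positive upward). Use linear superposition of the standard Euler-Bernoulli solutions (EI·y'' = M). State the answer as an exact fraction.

Load 1 — point force P=11 kN at a=1 m (b=L-a=3):
  θ_1 = Pa²(L-x)(2bL-(3b+a)(L-x))/(2L³EI)  [x>a] = 11·1²·(4-(4/3))·(2·3·4-(3·3+1)·(4-(4/3)))/(2·4³·2000) = -11/36000 rad
Load 2 — triangular load w₀=17 kN/m (0→w₀ over full span):
  θ_2 = -w₀(2x(L-x)(L-2x)(x+2L)+x²(L-x)²)/(120LEI) = -17·(2·(4/3)·(4-(4/3))·(4-2·(4/3))·((4/3)+2·4)+(4/3)²·(4-(4/3))²)/(120·4·2000) = -272/151875 rad
Superposition: θ = Σ θ_i = -10189/4860000 rad ≈ -0.002097 rad

θ(4/3) = -10189/4860000 rad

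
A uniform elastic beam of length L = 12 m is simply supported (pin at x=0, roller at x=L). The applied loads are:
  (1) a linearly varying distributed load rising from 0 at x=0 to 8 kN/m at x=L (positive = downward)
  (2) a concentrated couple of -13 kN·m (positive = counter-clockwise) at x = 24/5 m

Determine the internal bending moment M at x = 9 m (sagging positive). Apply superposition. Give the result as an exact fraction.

M(9) = 265/4 kN·m

Load 1 — triangular load w₀=8 kN/m (0→w₀ over full span):
  M_1 = w₀Lx/6 - w₀x³/(6L) = 8·12·9/6 - 8·9³/(6·12) = 63 kN·m
Load 2 — applied couple M₀=-13 kN·m at a=24/5 m (b=L-a=36/5):
  M_2 = M₀x/L - M₀  [x>a] = (-13)·9/12 - (-13) = 13/4 kN·m
Superposition: M = Σ M_i = 265/4 kN·m ≈ 66.250000 kN·m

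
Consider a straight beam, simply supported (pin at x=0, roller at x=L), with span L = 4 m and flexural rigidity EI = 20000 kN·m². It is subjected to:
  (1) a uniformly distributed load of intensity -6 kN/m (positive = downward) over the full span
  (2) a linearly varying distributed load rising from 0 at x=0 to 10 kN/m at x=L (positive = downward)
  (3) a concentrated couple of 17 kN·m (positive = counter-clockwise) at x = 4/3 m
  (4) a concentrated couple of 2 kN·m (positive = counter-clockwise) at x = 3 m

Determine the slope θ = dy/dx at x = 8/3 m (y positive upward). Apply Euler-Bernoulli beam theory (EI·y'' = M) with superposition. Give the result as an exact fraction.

Load 1 — uniform load w=-6 kN/m over full span:
  θ_1 = -w(L³-6Lx²+4x³)/(24EI) = -(-6)·(4³-6·4·(8/3)²+4·(8/3)³)/(24·20000) = -13/33750 rad
Load 2 — triangular load w₀=10 kN/m (0→w₀ over full span):
  θ_2 = -w₀(7L⁴-30L²x²+15x⁴)/(360LEI) = -10·(7·4⁴-30·4²·(8/3)²+15·(8/3)⁴)/(360·4·20000) = 91/303750 rad
Load 3 — applied couple M₀=17 kN·m at a=4/3 m (b=L-a=8/3):
  θ_3 = (M₀x²/(2L)-M₀(x-a)+C₁)/EI  [x>a] with C₁=M₀(3b²-L²)/(6L)=34/9 = (17·(8/3)²/(2·4)-17·((8/3)-(4/3))+(34/9))/20000 = -17/90000 rad
Load 4 — applied couple M₀=2 kN·m at a=3 m (b=L-a=1):
  θ_4 = (M₀x²/(2L)+C₁)/EI  [x≤a] with C₁=M₀(3b²-L²)/(6L)=-13/12 = (2·(8/3)²/(2·4)+(-13/12))/20000 = 1/28800 rad
Superposition: θ = Σ θ_i = -4661/19440000 rad ≈ -0.000240 rad

θ(8/3) = -4661/19440000 rad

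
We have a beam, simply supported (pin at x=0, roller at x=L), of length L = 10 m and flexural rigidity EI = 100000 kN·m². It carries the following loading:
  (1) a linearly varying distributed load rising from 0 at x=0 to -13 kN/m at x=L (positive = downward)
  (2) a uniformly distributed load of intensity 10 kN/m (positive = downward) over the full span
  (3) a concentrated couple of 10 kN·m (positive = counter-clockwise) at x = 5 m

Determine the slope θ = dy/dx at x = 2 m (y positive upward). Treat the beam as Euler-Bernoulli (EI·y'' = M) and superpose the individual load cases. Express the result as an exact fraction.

θ(2) = -10967/9000000 rad

Load 1 — triangular load w₀=-13 kN/m (0→w₀ over full span):
  θ_1 = -w₀(7L⁴-30L²x²+15x⁴)/(360LEI) = -(-13)·(7·10⁴-30·10²·2²+15·2⁴)/(360·10·100000) = 1183/562500 rad
Load 2 — uniform load w=10 kN/m over full span:
  θ_2 = -w(L³-6Lx²+4x³)/(24EI) = -10·(10³-6·10·2²+4·2³)/(24·100000) = -33/10000 rad
Load 3 — applied couple M₀=10 kN·m at a=5 m (b=L-a=5):
  θ_3 = (M₀x²/(2L)+C₁)/EI  [x≤a] with C₁=M₀(3b²-L²)/(6L)=-25/6 = (10·2²/(2·10)+(-25/6))/100000 = -13/600000 rad
Superposition: θ = Σ θ_i = -10967/9000000 rad ≈ -0.001219 rad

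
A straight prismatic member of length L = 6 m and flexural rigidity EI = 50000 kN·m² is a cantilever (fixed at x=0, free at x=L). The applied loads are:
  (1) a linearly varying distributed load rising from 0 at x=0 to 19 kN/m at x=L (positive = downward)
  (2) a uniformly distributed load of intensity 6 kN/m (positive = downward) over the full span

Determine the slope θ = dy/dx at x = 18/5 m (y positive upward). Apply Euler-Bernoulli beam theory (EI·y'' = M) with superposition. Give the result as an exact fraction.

θ(18/5) = -422361/31250000 rad

Load 1 — triangular load w₀=19 kN/m (0→w₀ over full span):
  θ_1 = (w₀Lx²/4-w₀L²x/3-w₀x⁴/(24L))/EI = (19·6·(18/5)²/4-19·6²·(18/5)/3-19·(18/5)⁴/(24·6))/50000 = -296001/31250000 rad
Load 2 — uniform load w=6 kN/m over full span:
  θ_2 = -wx(x²-3Lx+3L²)/(6EI) = -6·(18/5)·((18/5)²-3·6·(18/5)+3·6²)/(6·50000) = -3159/781250 rad
Superposition: θ = Σ θ_i = -422361/31250000 rad ≈ -0.013516 rad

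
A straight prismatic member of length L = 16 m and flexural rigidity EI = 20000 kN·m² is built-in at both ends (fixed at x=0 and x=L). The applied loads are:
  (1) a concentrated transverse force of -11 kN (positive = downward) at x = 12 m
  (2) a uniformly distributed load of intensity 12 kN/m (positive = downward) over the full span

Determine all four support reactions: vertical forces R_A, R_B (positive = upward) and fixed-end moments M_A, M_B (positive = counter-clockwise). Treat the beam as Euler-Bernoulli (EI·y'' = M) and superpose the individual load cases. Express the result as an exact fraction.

R_A = 3017/32 kN, M_A = 991/4 kN·m, R_B = 2775/32 kN, M_B = -925/4 kN·m

Load 1 — point force P=-11 kN at a=12 m (b=L-a=4):
  R_A = Pb²(3a+b)/L³ = (-11)·4²·(3·12+4)/16³ = -55/32 kN
  M_A = Pab²/L² = (-11)·12·4²/16² = -33/4 kN·m
  R_B = Pa²(a+3b)/L³ = (-11)·12²·(12+3·4)/16³ = -297/32 kN
  M_B = -Pa²b/L² = -(-11)·12²·4/16² = 99/4 kN·m
Load 2 — uniform load w=12 kN/m over full span:
  R_A = wL/2 = 12·16/2 = 96 kN
  M_A = wL²/12 = 12·16²/12 = 256 kN·m
  R_B = wL/2 = 12·16/2 = 96 kN
  M_B = -wL²/12 = -12·16²/12 = -256 kN·m
Superposition: R_A = 3017/32 kN, M_A = 991/4 kN·m, R_B = 2775/32 kN, M_B = -925/4 kN·m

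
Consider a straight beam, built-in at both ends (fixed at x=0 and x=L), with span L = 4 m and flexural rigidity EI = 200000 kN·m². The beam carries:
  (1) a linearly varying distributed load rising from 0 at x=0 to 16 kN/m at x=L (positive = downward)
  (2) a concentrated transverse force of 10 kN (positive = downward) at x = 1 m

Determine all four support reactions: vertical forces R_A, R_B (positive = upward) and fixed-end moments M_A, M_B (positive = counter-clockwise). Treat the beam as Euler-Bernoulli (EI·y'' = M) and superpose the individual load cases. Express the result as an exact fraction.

R_A = 1443/80 kN, M_A = 1699/120 kN·m, R_B = 1917/80 kN, M_B = -587/40 kN·m

Load 1 — triangular load w₀=16 kN/m (0→w₀ over full span):
  R_A = 3w₀L/20 = 3·16·4/20 = 48/5 kN
  M_A = w₀L²/30 = 16·4²/30 = 128/15 kN·m
  R_B = 7w₀L/20 = 7·16·4/20 = 112/5 kN
  M_B = -w₀L²/20 = -16·4²/20 = -64/5 kN·m
Load 2 — point force P=10 kN at a=1 m (b=L-a=3):
  R_A = Pb²(3a+b)/L³ = 10·3²·(3·1+3)/4³ = 135/16 kN
  M_A = Pab²/L² = 10·1·3²/4² = 45/8 kN·m
  R_B = Pa²(a+3b)/L³ = 10·1²·(1+3·3)/4³ = 25/16 kN
  M_B = -Pa²b/L² = -10·1²·3/4² = -15/8 kN·m
Superposition: R_A = 1443/80 kN, M_A = 1699/120 kN·m, R_B = 1917/80 kN, M_B = -587/40 kN·m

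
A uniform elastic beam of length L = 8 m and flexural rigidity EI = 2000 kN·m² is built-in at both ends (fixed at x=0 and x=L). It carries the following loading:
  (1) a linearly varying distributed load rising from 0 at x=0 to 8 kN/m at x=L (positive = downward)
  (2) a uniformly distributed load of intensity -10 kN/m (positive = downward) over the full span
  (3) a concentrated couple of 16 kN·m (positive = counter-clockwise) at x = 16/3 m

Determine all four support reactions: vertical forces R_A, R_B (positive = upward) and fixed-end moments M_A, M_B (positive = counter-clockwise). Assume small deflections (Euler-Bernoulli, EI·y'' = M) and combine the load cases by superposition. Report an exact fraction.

R_A = -416/15 kN, M_A = -464/15 kN·m, R_B = -304/15 kN, M_B = 416/15 kN·m

Load 1 — triangular load w₀=8 kN/m (0→w₀ over full span):
  R_A = 3w₀L/20 = 3·8·8/20 = 48/5 kN
  M_A = w₀L²/30 = 8·8²/30 = 256/15 kN·m
  R_B = 7w₀L/20 = 7·8·8/20 = 112/5 kN
  M_B = -w₀L²/20 = -8·8²/20 = -128/5 kN·m
Load 2 — uniform load w=-10 kN/m over full span:
  R_A = wL/2 = (-10)·8/2 = -40 kN
  M_A = wL²/12 = (-10)·8²/12 = -160/3 kN·m
  R_B = wL/2 = (-10)·8/2 = -40 kN
  M_B = -wL²/12 = -(-10)·8²/12 = 160/3 kN·m
Load 3 — applied couple M₀=16 kN·m at a=16/3 m (b=L-a=8/3):
  R_A = 6M₀ab/L³ = 6·16·(16/3)·(8/3)/8³ = 8/3 kN
  M_A = M₀b(2a-b)/L² = 16·(8/3)·(2·(16/3)-(8/3))/8² = 16/3 kN·m
  R_B = -6M₀ab/L³ = -6·16·(16/3)·(8/3)/8³ = -8/3 kN
  M_B = M₀a(2b-a)/L² = 16·(16/3)·(2·(8/3)-(16/3))/8² = 0 kN·m
Superposition: R_A = -416/15 kN, M_A = -464/15 kN·m, R_B = -304/15 kN, M_B = 416/15 kN·m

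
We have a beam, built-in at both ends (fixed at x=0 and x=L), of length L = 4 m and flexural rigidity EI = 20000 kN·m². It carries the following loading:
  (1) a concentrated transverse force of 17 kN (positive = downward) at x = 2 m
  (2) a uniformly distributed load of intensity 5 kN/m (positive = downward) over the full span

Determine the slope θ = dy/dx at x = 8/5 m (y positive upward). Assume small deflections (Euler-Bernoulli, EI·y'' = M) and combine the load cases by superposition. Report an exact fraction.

θ(8/5) = -1/5000 rad

Load 1 — point force P=17 kN at a=2 m (b=L-a=2):
  θ_1 = -Pb²x(2aL-(3a+b)x)/(2L³EI)  [x≤a] = -17·2²·(8/5)·(2·2·4-(3·2+2)·(8/5))/(2·4³·20000) = -17/125000 rad
Load 2 — uniform load w=5 kN/m over full span:
  θ_2 = -wx(L-x)(L-2x)/(12EI) = -5·(8/5)·(4-(8/5))·(4-2·(8/5))/(12·20000) = -1/15625 rad
Superposition: θ = Σ θ_i = -1/5000 rad ≈ -0.000200 rad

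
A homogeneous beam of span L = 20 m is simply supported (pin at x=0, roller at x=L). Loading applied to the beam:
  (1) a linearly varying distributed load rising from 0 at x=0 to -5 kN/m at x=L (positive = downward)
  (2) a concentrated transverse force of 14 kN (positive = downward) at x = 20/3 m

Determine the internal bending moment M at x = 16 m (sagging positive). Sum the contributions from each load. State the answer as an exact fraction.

Load 1 — triangular load w₀=-5 kN/m (0→w₀ over full span):
  M_1 = w₀Lx/6 - w₀x³/(6L) = (-5)·20·16/6 - (-5)·16³/(6·20) = -96 kN·m
Load 2 — point force P=14 kN at a=20/3 m (b=L-a=40/3):
  M_2 = Pa(L-x)/L  [x>a] = 14·(20/3)·(20-16)/20 = 56/3 kN·m
Superposition: M = Σ M_i = -232/3 kN·m ≈ -77.333333 kN·m

M(16) = -232/3 kN·m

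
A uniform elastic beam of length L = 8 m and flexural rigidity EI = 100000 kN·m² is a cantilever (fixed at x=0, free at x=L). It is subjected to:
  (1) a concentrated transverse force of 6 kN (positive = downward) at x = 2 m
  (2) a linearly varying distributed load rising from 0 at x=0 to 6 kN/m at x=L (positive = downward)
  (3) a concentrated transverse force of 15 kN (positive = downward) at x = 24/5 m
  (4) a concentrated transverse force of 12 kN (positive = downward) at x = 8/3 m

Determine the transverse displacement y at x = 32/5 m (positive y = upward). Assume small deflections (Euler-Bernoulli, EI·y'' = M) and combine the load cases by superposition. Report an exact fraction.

y(32/5) = -146251069/5273437500 m

Load 1 — point force P=6 kN at a=2 m (b=L-a=6):
  y_1 = -Pa²(3x-a)/(6EI)  [x>a] = -6·2²·(3·(32/5)-2)/(6·100000) = -43/62500 m
Load 2 — triangular load w₀=6 kN/m (0→w₀ over full span):
  y_2 = (w₀Lx³/12-w₀L²x²/6-w₀x⁵/(120L))/EI = (6·8·(32/5)³/12-6·8²·(32/5)²/6-6·(32/5)⁵/(120·8))/100000 = -800768/48828125 m
Load 3 — point force P=15 kN at a=24/5 m (b=L-a=16/5):
  y_3 = -Pa²(3x-a)/(6EI)  [x>a] = -15·(24/5)²·(3·(32/5)-(24/5))/(6·100000) = -648/78125 m
Load 4 — point force P=12 kN at a=8/3 m (b=L-a=16/3):
  y_4 = -Pa²(3x-a)/(6EI)  [x>a] = -12·(8/3)²·(3·(32/5)-(8/3))/(6·100000) = -992/421875 m
Superposition: y = Σ y_i = -146251069/5273437500 m ≈ -0.027734 m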